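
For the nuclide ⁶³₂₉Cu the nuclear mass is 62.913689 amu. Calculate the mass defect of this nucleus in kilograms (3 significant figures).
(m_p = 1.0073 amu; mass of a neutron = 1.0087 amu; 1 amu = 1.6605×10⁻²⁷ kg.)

Mass of separated nucleons = 29(1.0073) + 34(1.0087) = 29.2117 + 34.2958 = 63.5075 amu
Δm = 63.5075 − 62.913689 = 0.593811 amu
In SI units: 0.593811 amu × 1.6605×10⁻²⁷ kg/amu = 9.8602e-28 kg

9.86e-28 kg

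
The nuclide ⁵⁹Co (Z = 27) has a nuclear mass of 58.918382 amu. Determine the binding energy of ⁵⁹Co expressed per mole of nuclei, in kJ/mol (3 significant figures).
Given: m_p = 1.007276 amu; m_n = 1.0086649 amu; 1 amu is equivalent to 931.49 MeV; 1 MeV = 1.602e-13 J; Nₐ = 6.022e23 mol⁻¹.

Z = 27, so N = A − Z = 59 − 27 = 32.
Mass of separated nucleons = 27(1.007276) + 32(1.0086649) = 27.196452 + 32.2772768 = 59.4737288 amu
Δm = 59.4737288 − 58.918382 = 0.5553468 amu
Binding energy = Δm·c² = 0.5553468 × 931.49 MeV/amu = 517.300 MeV
Per nucleus in joules: 517.300 MeV × 1.602e-13 J/MeV = 8.2871e-11 J
Per mole: 8.2871e-11 J × 6.022e23 mol⁻¹ = 4.9905e+13 J/mol

4.99e+10 kJ/mol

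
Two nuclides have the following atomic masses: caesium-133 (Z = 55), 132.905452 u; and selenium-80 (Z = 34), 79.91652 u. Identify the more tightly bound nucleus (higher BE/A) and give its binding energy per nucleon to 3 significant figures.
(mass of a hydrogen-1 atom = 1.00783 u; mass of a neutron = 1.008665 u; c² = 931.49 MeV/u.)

selenium-80; 8.71 MeV/nucleon

caesium-133: Σm = 55(1.00783) + 78(1.008665) = 134.106520 u; Δm = 1.201068 u; E_B = 1118.8 MeV; E_B/A = 8.412 MeV
selenium-80: Σm = 34(1.00783) + 46(1.008665) = 80.664810 u; Δm = 0.748290 u; E_B = 697.02 MeV; E_B/A = 8.713 MeV
selenium-80 has the higher binding energy per nucleon, so it is the more tightly bound nucleus.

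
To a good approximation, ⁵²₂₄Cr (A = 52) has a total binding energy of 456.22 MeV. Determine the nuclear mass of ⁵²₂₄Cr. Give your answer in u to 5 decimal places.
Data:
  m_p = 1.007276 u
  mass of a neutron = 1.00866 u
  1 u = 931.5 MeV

Mass defect = 456.22 MeV / (931.5 MeV/u) = 0.4897692 u
Constituent mass = 24(1.007276) + 28(1.00866) = 52.417104 u
Nuclear mass = 52.417104 − 0.4897692 = 51.9273348 u ≈ 51.92733 u (to 5 decimal places)

51.92733 u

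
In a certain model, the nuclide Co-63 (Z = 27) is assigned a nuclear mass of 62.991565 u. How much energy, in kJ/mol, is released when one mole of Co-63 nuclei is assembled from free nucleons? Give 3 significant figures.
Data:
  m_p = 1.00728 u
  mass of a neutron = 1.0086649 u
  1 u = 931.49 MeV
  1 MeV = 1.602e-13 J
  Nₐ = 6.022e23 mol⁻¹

Mass of separated nucleons = 27(1.00728) + 36(1.0086649) = 27.19656 + 36.3119364 = 63.5084964 u
The mass defect is 63.5084964 − 62.991565 = 0.5169314 u.
E_B = 0.5169314 × 931.49 = 481.516 MeV
Per nucleus in joules: 481.516 MeV × 1.602e-13 J/MeV = 7.7139e-11 J
Per mole: 7.7139e-11 J × 6.022e23 mol⁻¹ = 4.6453e+13 J/mol

4.65e+10 kJ/mol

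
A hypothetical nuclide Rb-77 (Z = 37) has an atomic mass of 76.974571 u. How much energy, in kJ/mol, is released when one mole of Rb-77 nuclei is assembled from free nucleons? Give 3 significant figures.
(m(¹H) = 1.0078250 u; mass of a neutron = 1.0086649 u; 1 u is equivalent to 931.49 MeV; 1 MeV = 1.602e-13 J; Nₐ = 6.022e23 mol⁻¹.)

5.94e+10 kJ/mol

Total constituent mass: 37 × 1.0078250 + 40 × 1.0086649 = 77.6361210 u
The mass defect is 77.6361210 − 76.974571 = 0.6615500 u.
Binding energy = Δm·c² = 0.6615500 × 931.49 MeV/u = 616.227 MeV
Per nucleus in joules: 616.227 MeV × 1.602e-13 J/MeV = 9.8720e-11 J
Per mole: 9.8720e-11 J × 6.022e23 mol⁻¹ = 5.9449e+13 J/mol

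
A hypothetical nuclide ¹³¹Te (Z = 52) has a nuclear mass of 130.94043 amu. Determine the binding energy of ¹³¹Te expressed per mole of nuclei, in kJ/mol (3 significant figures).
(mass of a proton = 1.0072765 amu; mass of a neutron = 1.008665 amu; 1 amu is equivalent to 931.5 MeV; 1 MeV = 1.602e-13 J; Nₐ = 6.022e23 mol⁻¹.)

1.01e+11 kJ/mol

With 52 protons and 79 neutrons (A = 131):
Total constituent mass: 52 × 1.0072765 + 79 × 1.008665 = 132.0629130 amu
The mass defect is 132.0629130 − 130.94043 = 1.1224830 amu.
E_B = 1.1224830 × 931.5 = 1045.59 MeV
Per nucleus in joules: 1045.59 MeV × 1.602e-13 J/MeV = 1.6750e-10 J
Per mole: 1.6750e-10 J × 6.022e23 mol⁻¹ = 1.0087e+14 J/mol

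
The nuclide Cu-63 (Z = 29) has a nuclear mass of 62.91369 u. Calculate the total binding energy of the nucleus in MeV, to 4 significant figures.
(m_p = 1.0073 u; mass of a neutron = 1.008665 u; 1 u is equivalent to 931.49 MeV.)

552.0 MeV

With 29 protons and 34 neutrons (A = 63):
Σm = 29·m_p + 34·m_n = 29.2117 + 34.294610 = 63.506310 u
The mass defect is 63.506310 − 62.91369 = 0.592620 u.
E_B = 0.592620 × 931.49 = 552.020 MeV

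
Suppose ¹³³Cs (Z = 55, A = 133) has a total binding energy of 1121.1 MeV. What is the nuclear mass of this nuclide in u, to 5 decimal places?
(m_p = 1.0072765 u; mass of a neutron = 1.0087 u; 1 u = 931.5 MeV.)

Mass defect = 1121.1 MeV / (931.5 MeV/u) = 1.2035427 u
Constituent mass = 55(1.0072765) + 78(1.0087) = 134.0788075 u
Nuclear mass = 134.0788075 − 1.2035427 = 132.8752648 u ≈ 132.87526 u (to 5 decimal places)

132.87526 u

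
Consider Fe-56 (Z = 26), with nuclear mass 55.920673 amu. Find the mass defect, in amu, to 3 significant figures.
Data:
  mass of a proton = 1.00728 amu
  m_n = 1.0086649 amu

With 26 protons and 30 neutrons (A = 56):
Σm = 26·m_p + 30·m_n = 26.18928 + 30.2599470 = 56.4492270 amu
Mass defect Δm = 56.4492270 − 55.920673 = 0.5285540 amu

0.529 amu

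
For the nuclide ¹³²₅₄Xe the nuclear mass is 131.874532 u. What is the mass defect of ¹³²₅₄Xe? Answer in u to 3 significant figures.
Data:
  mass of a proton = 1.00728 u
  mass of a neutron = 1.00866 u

Mass of separated nucleons = 54(1.00728) + 78(1.00866) = 54.39312 + 78.67548 = 133.06860 u
Mass defect Δm = 133.06860 − 131.874532 = 1.194068 u

1.19 u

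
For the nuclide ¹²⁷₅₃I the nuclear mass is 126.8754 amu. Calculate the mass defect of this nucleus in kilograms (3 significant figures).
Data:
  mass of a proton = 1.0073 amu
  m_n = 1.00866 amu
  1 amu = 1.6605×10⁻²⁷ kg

The nucleus contains 53 protons and 127 − 53 = 74 neutrons.
Mass of separated nucleons = 53(1.0073) + 74(1.00866) = 53.3869 + 74.64084 = 128.02774 amu
The mass defect is 128.02774 − 126.8754 = 1.15234 amu.
In SI units: 1.15234 amu × 1.6605×10⁻²⁷ kg/amu = 1.9135e-27 kg

1.91e-27 kg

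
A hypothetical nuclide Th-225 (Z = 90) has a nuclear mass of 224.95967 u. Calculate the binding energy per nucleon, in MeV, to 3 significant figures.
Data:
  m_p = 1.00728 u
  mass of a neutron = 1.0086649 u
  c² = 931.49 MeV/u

Z = 90, so N = A − Z = 225 − 90 = 135.
Σm = 90·m_p + 135·m_n = 90.65520 + 136.1697615 = 226.8249615 u
The mass defect is 226.8249615 − 224.95967 = 1.8652915 u.
Binding energy = Δm·c² = 1.8652915 × 931.49 MeV/u = 1737.50 MeV
Dividing by A = 225 gives 7.722 MeV per nucleon.

7.72 MeV/nucleon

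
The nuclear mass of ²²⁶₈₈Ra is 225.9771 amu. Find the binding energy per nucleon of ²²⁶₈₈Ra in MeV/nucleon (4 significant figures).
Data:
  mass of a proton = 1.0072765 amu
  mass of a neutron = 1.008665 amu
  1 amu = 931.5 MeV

7.662 MeV/nucleon

With 88 protons and 138 neutrons (A = 226):
Σm = 88·m_p + 138·m_n = 88.6403320 + 139.195770 = 227.8361020 amu
Δm = 227.8361020 − 225.9771 = 1.8590020 amu
Binding energy = Δm·c² = 1.8590020 × 931.5 MeV/amu = 1731.66 MeV
Per nucleon: 1731.66 / 226 = 7.662 MeV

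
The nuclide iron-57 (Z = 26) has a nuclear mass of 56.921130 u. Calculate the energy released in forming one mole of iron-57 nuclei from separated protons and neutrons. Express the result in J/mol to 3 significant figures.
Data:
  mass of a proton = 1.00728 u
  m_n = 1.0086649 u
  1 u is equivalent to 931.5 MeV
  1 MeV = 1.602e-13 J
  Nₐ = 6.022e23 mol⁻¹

4.82e+13 J/mol

Mass of separated nucleons = 26(1.00728) + 31(1.0086649) = 26.18928 + 31.2686119 = 57.4578919 u
The mass defect is 57.4578919 − 56.921130 = 0.5367619 u.
Binding energy = Δm·c² = 0.5367619 × 931.5 MeV/u = 499.994 MeV
Per nucleus in joules: 499.994 MeV × 1.602e-13 J/MeV = 8.0099e-11 J
Per mole: 8.0099e-11 J × 6.022e23 mol⁻¹ = 4.8236e+13 J/mol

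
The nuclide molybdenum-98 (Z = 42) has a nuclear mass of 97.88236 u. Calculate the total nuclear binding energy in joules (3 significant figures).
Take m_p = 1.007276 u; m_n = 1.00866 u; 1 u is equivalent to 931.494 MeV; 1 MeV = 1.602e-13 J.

1.36e-10 J

With 42 protons and 56 neutrons (A = 98):
Total constituent mass: 42 × 1.007276 + 56 × 1.00866 = 98.790552 u
The mass defect is 98.790552 − 97.88236 = 0.908192 u.
Converting to energy: 0.908192 u × 931.494 MeV/u = 845.975 MeV
In joules: 845.975 MeV × 1.602e-13 J/MeV = 1.3553e-10 J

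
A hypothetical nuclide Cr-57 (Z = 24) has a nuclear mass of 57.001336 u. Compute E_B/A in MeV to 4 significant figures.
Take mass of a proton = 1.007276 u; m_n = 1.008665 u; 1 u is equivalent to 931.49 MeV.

7.505 MeV/nucleon

The nucleus contains 24 protons and 57 − 24 = 33 neutrons.
Σm = 24·m_p + 33·m_n = 24.174624 + 33.285945 = 57.460569 u
Δm = 57.460569 − 57.001336 = 0.459233 u
Converting to energy: 0.459233 u × 931.49 MeV/u = 427.771 MeV
BE/A = 427.771 MeV / 57 = 7.505 MeV/nucleon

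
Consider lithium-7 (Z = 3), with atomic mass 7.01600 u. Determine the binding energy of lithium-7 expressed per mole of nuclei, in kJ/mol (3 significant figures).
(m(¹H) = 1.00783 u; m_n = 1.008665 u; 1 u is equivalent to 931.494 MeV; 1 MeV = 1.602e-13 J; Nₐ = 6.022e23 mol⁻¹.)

Z = 3, so N = A − Z = 7 − 3 = 4.
Total constituent mass: 3 × 1.00783 + 4 × 1.008665 = 7.058150 u
The mass defect is 7.058150 − 7.01600 = 0.042150 u.
E_B = 0.042150 × 931.494 = 39.2625 MeV
Per nucleus in joules: 39.2625 MeV × 1.602e-13 J/MeV = 6.2899e-12 J
Per mole: 6.2899e-12 J × 6.022e23 mol⁻¹ = 3.7878e+12 J/mol

3.79e+09 kJ/mol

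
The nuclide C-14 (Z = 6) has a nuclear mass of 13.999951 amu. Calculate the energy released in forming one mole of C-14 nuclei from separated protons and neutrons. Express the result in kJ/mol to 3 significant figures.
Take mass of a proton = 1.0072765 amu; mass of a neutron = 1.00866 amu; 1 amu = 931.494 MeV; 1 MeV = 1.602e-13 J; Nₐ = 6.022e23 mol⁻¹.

Mass of separated nucleons = 6(1.0072765) + 8(1.00866) = 6.0436590 + 8.06928 = 14.1129390 amu
Δm = 14.1129390 − 13.999951 = 0.1129880 amu
Binding energy = Δm·c² = 0.1129880 × 931.494 MeV/amu = 105.248 MeV
Per nucleus in joules: 105.248 MeV × 1.602e-13 J/MeV = 1.6861e-11 J
Per mole: 1.6861e-11 J × 6.022e23 mol⁻¹ = 1.0154e+13 J/mol

1.02e+10 kJ/mol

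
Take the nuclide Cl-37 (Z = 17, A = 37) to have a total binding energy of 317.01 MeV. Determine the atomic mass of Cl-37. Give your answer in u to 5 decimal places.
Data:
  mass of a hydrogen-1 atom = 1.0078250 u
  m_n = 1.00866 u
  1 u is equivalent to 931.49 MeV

Mass defect = 317.01 MeV / (931.49 MeV/u) = 0.3403257 u
Constituent mass = 17(1.0078250) + 20(1.00866) = 37.3062250 u
Atomic mass = 37.3062250 − 0.3403257 = 36.9658993 u ≈ 36.96590 u (to 5 decimal places)

36.96590 u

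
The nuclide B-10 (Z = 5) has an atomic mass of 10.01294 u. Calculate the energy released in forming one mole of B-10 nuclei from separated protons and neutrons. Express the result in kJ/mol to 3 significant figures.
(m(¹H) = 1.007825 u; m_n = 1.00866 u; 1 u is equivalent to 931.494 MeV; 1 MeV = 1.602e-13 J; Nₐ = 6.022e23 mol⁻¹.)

6.24e+09 kJ/mol

The nucleus contains 5 protons and 10 − 5 = 5 neutrons.
Total constituent mass: 5 × 1.007825 + 5 × 1.00866 = 10.082425 u
The mass defect is 10.082425 − 10.01294 = 0.069485 u.
Converting to energy: 0.069485 u × 931.494 MeV/u = 64.7249 MeV
Per nucleus in joules: 64.7249 MeV × 1.602e-13 J/MeV = 1.0369e-11 J
Per mole: 1.0369e-11 J × 6.022e23 mol⁻¹ = 6.2442e+12 J/mol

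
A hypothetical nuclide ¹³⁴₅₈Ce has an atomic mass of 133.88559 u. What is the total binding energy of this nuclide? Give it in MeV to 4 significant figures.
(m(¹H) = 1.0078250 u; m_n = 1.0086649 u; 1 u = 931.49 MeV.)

1143 MeV

Σm = 58·m(¹H) + 76·m_n = 58.4538500 + 76.6585324 = 135.1123824 u
Δm = 135.1123824 − 133.88559 = 1.2267924 u
Binding energy = Δm·c² = 1.2267924 × 931.49 MeV/u = 1142.74 MeV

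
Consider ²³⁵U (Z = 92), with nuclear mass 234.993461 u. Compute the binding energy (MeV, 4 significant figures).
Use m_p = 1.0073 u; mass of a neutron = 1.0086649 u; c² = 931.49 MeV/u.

With 92 protons and 143 neutrons (A = 235):
Mass of separated nucleons = 92(1.0073) + 143(1.0086649) = 92.6716 + 144.2390807 = 236.9106807 u
Mass defect Δm = 236.9106807 − 234.993461 = 1.9172197 u
E_B = 1.9172197 × 931.49 = 1785.87 MeV

1786 MeV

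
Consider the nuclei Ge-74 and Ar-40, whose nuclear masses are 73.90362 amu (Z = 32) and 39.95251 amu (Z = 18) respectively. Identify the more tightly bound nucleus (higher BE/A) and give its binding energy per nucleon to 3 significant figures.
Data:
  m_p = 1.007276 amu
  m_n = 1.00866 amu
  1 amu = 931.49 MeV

Ge-74: Σm = 32(1.007276) + 42(1.00866) = 74.596552 amu; Δm = 0.692932 amu; E_B = 645.46 MeV; E_B/A = 8.722 MeV
Ar-40: Σm = 18(1.007276) + 22(1.00866) = 40.321488 amu; Δm = 0.368978 amu; E_B = 343.699 MeV; E_B/A = 8.592 MeV
Ge-74 has the higher binding energy per nucleon, so it is the more tightly bound nucleus.

Ge-74; 8.72 MeV/nucleon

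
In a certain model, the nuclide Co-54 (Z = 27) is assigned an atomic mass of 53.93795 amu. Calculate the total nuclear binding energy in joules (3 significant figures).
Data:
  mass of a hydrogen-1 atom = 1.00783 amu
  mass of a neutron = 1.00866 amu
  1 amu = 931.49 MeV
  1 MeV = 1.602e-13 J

7.57e-11 J

With 27 protons and 27 neutrons (A = 54):
Total constituent mass: 27 × 1.00783 + 27 × 1.00866 = 54.44523 amu
Mass defect Δm = 54.44523 − 53.93795 = 0.50728 amu
E_B = 0.50728 × 931.49 = 472.526 MeV
In joules: 472.526 MeV × 1.602e-13 J/MeV = 7.5699e-11 J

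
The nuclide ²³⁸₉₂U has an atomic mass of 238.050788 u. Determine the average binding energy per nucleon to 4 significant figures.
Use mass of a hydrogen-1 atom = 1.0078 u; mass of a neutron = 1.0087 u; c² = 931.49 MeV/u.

The nucleus contains 92 protons and 238 − 92 = 146 neutrons.
Total constituent mass: 92 × 1.0078 + 146 × 1.0087 = 239.9878 u
The mass defect is 239.9878 − 238.050788 = 1.937012 u.
E_B = 1.937012 × 931.49 = 1804.31 MeV
Per nucleon: 1804.31 / 238 = 7.581 MeV

7.581 MeV/nucleon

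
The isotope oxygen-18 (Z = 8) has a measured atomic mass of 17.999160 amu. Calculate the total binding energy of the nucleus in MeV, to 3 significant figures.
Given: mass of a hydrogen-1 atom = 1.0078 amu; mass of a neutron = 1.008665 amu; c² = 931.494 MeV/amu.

With 8 protons and 10 neutrons (A = 18):
Σm = 8·m(¹H) + 10·m_n = 8.0624 + 10.086650 = 18.149050 amu
Δm = 18.149050 − 17.999160 = 0.149890 amu
Converting to energy: 0.149890 amu × 931.494 MeV/amu = 139.622 MeV

140 MeV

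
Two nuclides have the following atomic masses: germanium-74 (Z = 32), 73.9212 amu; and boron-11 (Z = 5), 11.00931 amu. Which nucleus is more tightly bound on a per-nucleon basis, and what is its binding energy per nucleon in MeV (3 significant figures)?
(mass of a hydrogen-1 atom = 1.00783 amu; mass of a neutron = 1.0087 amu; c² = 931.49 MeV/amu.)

germanium-74; 8.75 MeV/nucleon

germanium-74: Σm = 32(1.00783) + 42(1.0087) = 74.61596 amu; Δm = 0.69476 amu; E_B = 647.16 MeV; E_B/A = 8.745 MeV
boron-11: Σm = 5(1.00783) + 6(1.0087) = 11.09135 amu; Δm = 0.08204 amu; E_B = 76.419 MeV; E_B/A = 6.947 MeV
germanium-74 has the higher binding energy per nucleon, so it is the more tightly bound nucleus.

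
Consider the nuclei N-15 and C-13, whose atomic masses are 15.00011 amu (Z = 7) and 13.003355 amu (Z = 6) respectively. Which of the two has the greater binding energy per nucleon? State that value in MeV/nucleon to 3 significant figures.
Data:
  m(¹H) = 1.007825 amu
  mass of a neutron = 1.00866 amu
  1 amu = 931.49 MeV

N-15; 7.70 MeV/nucleon

N-15: Σm = 7(1.007825) + 8(1.00866) = 15.124055 amu; Δm = 0.123945 amu; E_B = 115.45 MeV; E_B/A = 7.697 MeV
C-13: Σm = 6(1.007825) + 7(1.00866) = 13.107570 amu; Δm = 0.104215 amu; E_B = 97.075 MeV; E_B/A = 7.467 MeV
N-15 has the higher binding energy per nucleon, so it is the more tightly bound nucleus.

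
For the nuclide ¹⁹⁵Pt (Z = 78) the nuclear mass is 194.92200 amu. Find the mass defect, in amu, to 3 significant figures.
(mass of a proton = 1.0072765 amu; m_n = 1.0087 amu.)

The nucleus contains 78 protons and 195 − 78 = 117 neutrons.
Total constituent mass: 78 × 1.0072765 + 117 × 1.0087 = 196.5854670 amu
Mass defect Δm = 196.5854670 − 194.92200 = 1.6634670 amu

1.66 amu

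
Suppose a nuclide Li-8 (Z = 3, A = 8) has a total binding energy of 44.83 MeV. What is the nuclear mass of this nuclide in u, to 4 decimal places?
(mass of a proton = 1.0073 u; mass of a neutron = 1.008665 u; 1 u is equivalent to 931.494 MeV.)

Mass defect = 44.83 MeV / (931.494 MeV/u) = 0.048127 u
Constituent mass = 3(1.0073) + 5(1.008665) = 8.065225 u
Nuclear mass = 8.065225 − 0.048127 = 8.017098 u ≈ 8.0171 u (to 4 decimal places)

8.0171 u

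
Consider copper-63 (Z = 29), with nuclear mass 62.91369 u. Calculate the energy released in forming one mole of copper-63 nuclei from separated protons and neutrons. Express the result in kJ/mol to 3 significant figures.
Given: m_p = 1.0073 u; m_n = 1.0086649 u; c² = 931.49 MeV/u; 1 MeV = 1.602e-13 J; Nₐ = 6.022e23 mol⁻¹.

The nucleus contains 29 protons and 63 − 29 = 34 neutrons.
Σm = 29·m_p + 34·m_n = 29.2117 + 34.2946066 = 63.5063066 u
Δm = 63.5063066 − 62.91369 = 0.5926166 u
Binding energy = Δm·c² = 0.5926166 × 931.49 MeV/u = 552.016 MeV
Per nucleus in joules: 552.016 MeV × 1.602e-13 J/MeV = 8.8433e-11 J
Per mole: 8.8433e-11 J × 6.022e23 mol⁻¹ = 5.3254e+13 J/mol

5.33e+10 kJ/mol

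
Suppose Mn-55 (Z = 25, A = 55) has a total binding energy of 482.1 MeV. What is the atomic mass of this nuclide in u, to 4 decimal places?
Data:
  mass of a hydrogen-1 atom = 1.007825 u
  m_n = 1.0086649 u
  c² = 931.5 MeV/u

Mass defect = 482.1 MeV / (931.5 MeV/u) = 0.517552 u
Constituent mass = 25(1.007825) + 30(1.0086649) = 55.4555720 u
Atomic mass = 55.4555720 − 0.517552 = 54.9380200 u ≈ 54.9380 u (to 4 decimal places)

54.9380 u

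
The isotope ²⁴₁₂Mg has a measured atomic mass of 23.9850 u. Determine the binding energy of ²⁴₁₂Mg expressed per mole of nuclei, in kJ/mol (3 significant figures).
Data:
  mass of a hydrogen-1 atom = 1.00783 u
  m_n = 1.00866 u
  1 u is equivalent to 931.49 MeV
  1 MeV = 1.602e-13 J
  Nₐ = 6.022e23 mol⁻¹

Total constituent mass: 12 × 1.00783 + 12 × 1.00866 = 24.19788 u
The mass defect is 24.19788 − 23.9850 = 0.21288 u.
Binding energy = Δm·c² = 0.21288 × 931.49 MeV/u = 198.296 MeV
Per nucleus in joules: 198.296 MeV × 1.602e-13 J/MeV = 3.1767e-11 J
Per mole: 3.1767e-11 J × 6.022e23 mol⁻¹ = 1.9130e+13 J/mol

1.91e+10 kJ/mol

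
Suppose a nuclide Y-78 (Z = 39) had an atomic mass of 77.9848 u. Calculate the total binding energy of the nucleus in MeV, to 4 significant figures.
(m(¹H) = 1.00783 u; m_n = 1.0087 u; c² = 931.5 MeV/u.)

Σm = 39·m(¹H) + 39·m_n = 39.30537 + 39.3393 = 78.64467 u
The mass defect is 78.64467 − 77.9848 = 0.65987 u.
E_B = 0.65987 × 931.5 = 614.669 MeV

614.7 MeV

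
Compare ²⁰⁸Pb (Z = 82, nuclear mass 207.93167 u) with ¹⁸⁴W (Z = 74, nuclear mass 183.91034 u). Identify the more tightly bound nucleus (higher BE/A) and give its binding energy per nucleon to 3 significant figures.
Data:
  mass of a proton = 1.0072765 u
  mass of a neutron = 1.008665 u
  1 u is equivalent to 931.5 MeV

²⁰⁸Pb: Σm = 82(1.0072765) + 126(1.008665) = 209.6884630 u; Δm = 1.7567930 u; E_B = 1636.5 MeV; E_B/A = 7.868 MeV
¹⁸⁴W: Σm = 74(1.0072765) + 110(1.008665) = 185.4916110 u; Δm = 1.5812710 u; E_B = 1473.0 MeV; E_B/A = 8.005 MeV
¹⁸⁴W has the higher binding energy per nucleon, so it is the more tightly bound nucleus.

¹⁸⁴W; 8.01 MeV/nucleon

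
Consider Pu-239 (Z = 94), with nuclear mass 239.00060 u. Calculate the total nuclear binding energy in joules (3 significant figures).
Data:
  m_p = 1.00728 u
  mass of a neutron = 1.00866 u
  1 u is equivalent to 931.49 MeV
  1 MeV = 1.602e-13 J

Σm = 94·m_p + 145·m_n = 94.68432 + 146.25570 = 240.94002 u
Δm = 240.94002 − 239.00060 = 1.93942 u
Binding energy = Δm·c² = 1.93942 × 931.49 MeV/u = 1806.55 MeV
In joules: 1806.55 MeV × 1.602e-13 J/MeV = 2.8941e-10 J

2.89e-10 J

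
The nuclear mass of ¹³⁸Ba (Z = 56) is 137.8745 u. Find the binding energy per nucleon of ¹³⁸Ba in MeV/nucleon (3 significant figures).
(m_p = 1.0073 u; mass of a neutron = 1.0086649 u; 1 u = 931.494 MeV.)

Σm = 56·m_p + 82·m_n = 56.4088 + 82.7105218 = 139.1193218 u
The mass defect is 139.1193218 − 137.8745 = 1.2448218 u.
Converting to energy: 1.2448218 u × 931.494 MeV/u = 1159.54 MeV
Per nucleon: 1159.54 / 138 = 8.402 MeV

8.40 MeV/nucleon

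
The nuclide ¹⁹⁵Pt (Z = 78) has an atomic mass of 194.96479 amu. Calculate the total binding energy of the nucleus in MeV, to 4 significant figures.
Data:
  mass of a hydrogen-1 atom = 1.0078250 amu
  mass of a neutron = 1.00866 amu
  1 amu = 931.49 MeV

Z = 78, so N = A − Z = 195 − 78 = 117.
Total constituent mass: 78 × 1.0078250 + 117 × 1.00866 = 196.6235700 amu
The mass defect is 196.6235700 − 194.96479 = 1.6587800 amu.
Binding energy = Δm·c² = 1.6587800 × 931.49 MeV/amu = 1545.14 MeV

1545 MeV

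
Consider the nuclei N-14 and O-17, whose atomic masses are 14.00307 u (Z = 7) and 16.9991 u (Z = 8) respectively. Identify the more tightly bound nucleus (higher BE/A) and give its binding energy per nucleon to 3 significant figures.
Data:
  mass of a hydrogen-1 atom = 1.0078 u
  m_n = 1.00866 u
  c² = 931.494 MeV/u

N-14: Σm = 7(1.0078) + 7(1.00866) = 14.11522 u; Δm = 0.11215 u; E_B = 104.47 MeV; E_B/A = 7.462 MeV
O-17: Σm = 8(1.0078) + 9(1.00866) = 17.14034 u; Δm = 0.14124 u; E_B = 131.56 MeV; E_B/A = 7.739 MeV
O-17 has the higher binding energy per nucleon, so it is the more tightly bound nucleus.

O-17; 7.74 MeV/nucleon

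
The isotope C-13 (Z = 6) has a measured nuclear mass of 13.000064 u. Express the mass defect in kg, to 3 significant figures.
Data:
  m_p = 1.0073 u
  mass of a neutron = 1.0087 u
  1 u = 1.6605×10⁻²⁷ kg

Z = 6, so N = A − Z = 13 − 6 = 7.
Σm = 6·m_p + 7·m_n = 6.0438 + 7.0609 = 13.1047 u
The mass defect is 13.1047 − 13.000064 = 0.104636 u.
In SI units: 0.104636 u × 1.6605×10⁻²⁷ kg/u = 1.7375e-28 kg

1.74e-28 kg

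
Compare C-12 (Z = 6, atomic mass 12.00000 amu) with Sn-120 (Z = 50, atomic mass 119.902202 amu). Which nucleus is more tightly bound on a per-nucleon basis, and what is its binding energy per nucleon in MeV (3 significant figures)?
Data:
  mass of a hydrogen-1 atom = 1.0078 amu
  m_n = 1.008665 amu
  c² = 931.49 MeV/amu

C-12: Σm = 6(1.0078) + 6(1.008665) = 12.098790 amu; Δm = 0.098790 amu; E_B = 92.0219 MeV; E_B/A = 7.668 MeV
Sn-120: Σm = 50(1.0078) + 70(1.008665) = 120.996550 amu; Δm = 1.094348 amu; E_B = 1019.37 MeV; E_B/A = 8.4948 MeV
Sn-120 has the higher binding energy per nucleon, so it is the more tightly bound nucleus.

Sn-120; 8.49 MeV/nucleon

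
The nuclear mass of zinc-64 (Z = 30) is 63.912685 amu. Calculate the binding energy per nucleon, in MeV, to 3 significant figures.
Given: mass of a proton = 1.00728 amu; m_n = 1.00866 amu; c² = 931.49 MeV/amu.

8.73 MeV/nucleon

With 30 protons and 34 neutrons (A = 64):
Total constituent mass: 30 × 1.00728 + 34 × 1.00866 = 64.51284 amu
The mass defect is 64.51284 − 63.912685 = 0.600155 amu.
Converting to energy: 0.600155 amu × 931.49 MeV/amu = 559.038 MeV
Dividing by A = 64 gives 8.73497 MeV per nucleon.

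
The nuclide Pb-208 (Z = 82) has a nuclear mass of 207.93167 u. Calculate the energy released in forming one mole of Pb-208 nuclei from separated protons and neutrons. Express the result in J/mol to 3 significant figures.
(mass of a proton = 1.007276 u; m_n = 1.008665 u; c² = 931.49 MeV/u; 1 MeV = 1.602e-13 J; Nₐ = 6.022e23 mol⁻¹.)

1.58e+14 J/mol

The nucleus contains 82 protons and 208 − 82 = 126 neutrons.
Total constituent mass: 82 × 1.007276 + 126 × 1.008665 = 209.688422 u
Δm = 209.688422 − 207.93167 = 1.756752 u
Converting to energy: 1.756752 u × 931.49 MeV/u = 1636.40 MeV
Per nucleus in joules: 1636.40 MeV × 1.602e-13 J/MeV = 2.6215e-10 J
Per mole: 2.6215e-10 J × 6.022e23 mol⁻¹ = 1.5787e+14 J/mol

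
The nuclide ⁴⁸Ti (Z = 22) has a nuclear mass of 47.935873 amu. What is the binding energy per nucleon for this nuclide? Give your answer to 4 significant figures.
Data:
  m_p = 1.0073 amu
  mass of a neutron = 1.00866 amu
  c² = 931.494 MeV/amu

The nucleus contains 22 protons and 48 − 22 = 26 neutrons.
Mass of separated nucleons = 22(1.0073) + 26(1.00866) = 22.1606 + 26.22516 = 48.38576 amu
Mass defect Δm = 48.38576 − 47.935873 = 0.449887 amu
E_B = 0.449887 × 931.494 = 419.067 MeV
Dividing by A = 48 gives 8.731 MeV per nucleon.

8.731 MeV/nucleon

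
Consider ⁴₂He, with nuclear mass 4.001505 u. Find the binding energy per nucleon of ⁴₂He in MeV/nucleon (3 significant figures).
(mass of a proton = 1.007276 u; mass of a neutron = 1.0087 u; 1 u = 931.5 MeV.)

Z = 2, so N = A − Z = 4 − 2 = 2.
Σm = 2·m_p + 2·m_n = 2.014552 + 2.0174 = 4.031952 u
Δm = 4.031952 − 4.001505 = 0.030447 u
Converting to energy: 0.030447 u × 931.5 MeV/u = 28.3614 MeV
Per nucleon: 28.3614 / 4 = 7.090 MeV

7.09 MeV/nucleon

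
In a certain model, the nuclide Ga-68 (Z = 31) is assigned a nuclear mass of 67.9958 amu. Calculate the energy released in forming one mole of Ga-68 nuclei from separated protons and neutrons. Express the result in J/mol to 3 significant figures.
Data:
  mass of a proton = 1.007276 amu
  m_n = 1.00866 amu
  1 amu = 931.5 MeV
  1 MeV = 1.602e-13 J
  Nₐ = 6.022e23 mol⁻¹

4.94e+13 J/mol

Z = 31, so N = A − Z = 68 − 31 = 37.
Σm = 31·m_p + 37·m_n = 31.225556 + 37.32042 = 68.545976 amu
Mass defect Δm = 68.545976 − 67.9958 = 0.550176 amu
E_B = 0.550176 × 931.5 = 512.489 MeV
Per nucleus in joules: 512.489 MeV × 1.602e-13 J/MeV = 8.2101e-11 J
Per mole: 8.2101e-11 J × 6.022e23 mol⁻¹ = 4.9441e+13 J/mol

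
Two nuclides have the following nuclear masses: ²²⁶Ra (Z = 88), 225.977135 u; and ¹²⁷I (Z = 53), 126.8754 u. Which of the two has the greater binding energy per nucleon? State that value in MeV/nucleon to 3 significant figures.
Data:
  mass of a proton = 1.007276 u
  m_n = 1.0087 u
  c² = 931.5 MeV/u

²²⁶Ra: Σm = 88(1.007276) + 138(1.0087) = 227.840888 u; Δm = 1.863753 u; E_B = 1736.1 MeV; E_B/A = 7.682 MeV
¹²⁷I: Σm = 53(1.007276) + 74(1.0087) = 128.029428 u; Δm = 1.154028 u; E_B = 1074.98 MeV; E_B/A = 8.464 MeV
¹²⁷I has the higher binding energy per nucleon, so it is the more tightly bound nucleus.

¹²⁷I; 8.46 MeV/nucleon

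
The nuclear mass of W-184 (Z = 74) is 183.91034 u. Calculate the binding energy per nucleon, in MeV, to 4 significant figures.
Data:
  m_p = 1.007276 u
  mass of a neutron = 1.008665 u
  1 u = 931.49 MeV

8.005 MeV/nucleon

With 74 protons and 110 neutrons (A = 184):
Mass of separated nucleons = 74(1.007276) + 110(1.008665) = 74.538424 + 110.953150 = 185.491574 u
Mass defect Δm = 185.491574 − 183.91034 = 1.581234 u
Binding energy = Δm·c² = 1.581234 × 931.49 MeV/u = 1472.90 MeV
Dividing by A = 184 gives 8.005 MeV per nucleon.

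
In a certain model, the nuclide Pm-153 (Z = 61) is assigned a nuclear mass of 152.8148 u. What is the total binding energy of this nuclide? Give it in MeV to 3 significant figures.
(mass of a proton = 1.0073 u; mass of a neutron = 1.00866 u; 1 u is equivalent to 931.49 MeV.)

1330 MeV

Z = 61, so N = A − Z = 153 − 61 = 92.
Total constituent mass: 61 × 1.0073 + 92 × 1.00866 = 154.24202 u
Δm = 154.24202 − 152.8148 = 1.42722 u
Binding energy = Δm·c² = 1.42722 × 931.49 MeV/u = 1329.44 MeV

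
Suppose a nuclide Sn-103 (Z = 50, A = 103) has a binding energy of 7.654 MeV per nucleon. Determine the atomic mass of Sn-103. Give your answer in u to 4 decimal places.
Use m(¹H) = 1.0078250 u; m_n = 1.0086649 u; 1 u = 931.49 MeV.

Total binding energy = 103 × 7.654 = 788.362 MeV
Mass defect = 788.362 MeV / (931.49 MeV/u) = 0.846345 u
Constituent mass = 50(1.0078250) + 53(1.0086649) = 103.8504897 u
Atomic mass = 103.8504897 − 0.846345 = 103.0041447 u ≈ 103.0041 u (to 4 decimal places)

103.0041 u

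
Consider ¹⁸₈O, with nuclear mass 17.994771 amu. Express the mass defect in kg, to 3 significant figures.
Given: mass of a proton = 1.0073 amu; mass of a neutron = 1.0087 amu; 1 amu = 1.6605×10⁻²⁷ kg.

2.50e-28 kg

Total constituent mass: 8 × 1.0073 + 10 × 1.0087 = 18.1454 amu
Mass defect Δm = 18.1454 − 17.994771 = 0.150629 amu
In SI units: 0.150629 amu × 1.6605×10⁻²⁷ kg/amu = 2.5012e-28 kg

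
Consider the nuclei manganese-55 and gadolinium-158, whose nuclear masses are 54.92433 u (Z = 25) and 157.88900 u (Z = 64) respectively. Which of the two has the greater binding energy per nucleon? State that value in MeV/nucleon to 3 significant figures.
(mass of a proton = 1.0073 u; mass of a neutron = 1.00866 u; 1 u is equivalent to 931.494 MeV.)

manganese-55: Σm = 25(1.0073) + 30(1.00866) = 55.44230 u; Δm = 0.51797 u; E_B = 482.486 MeV; E_B/A = 8.772 MeV
gadolinium-158: Σm = 64(1.0073) + 94(1.00866) = 159.28124 u; Δm = 1.39224 u; E_B = 1296.9 MeV; E_B/A = 8.208 MeV
manganese-55 has the higher binding energy per nucleon, so it is the more tightly bound nucleus.

manganese-55; 8.77 MeV/nucleon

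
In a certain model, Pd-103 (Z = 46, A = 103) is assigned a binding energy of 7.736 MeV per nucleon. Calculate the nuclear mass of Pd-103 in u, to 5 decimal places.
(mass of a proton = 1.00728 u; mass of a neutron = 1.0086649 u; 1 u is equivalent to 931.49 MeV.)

102.97337 u

Total binding energy = 103 × 7.736 = 796.808 MeV
Mass defect = 796.808 MeV / (931.49 MeV/u) = 0.8554123 u
Constituent mass = 46(1.00728) + 57(1.0086649) = 103.8287793 u
Nuclear mass = 103.8287793 − 0.8554123 = 102.9733670 u ≈ 102.97337 u (to 5 decimal places)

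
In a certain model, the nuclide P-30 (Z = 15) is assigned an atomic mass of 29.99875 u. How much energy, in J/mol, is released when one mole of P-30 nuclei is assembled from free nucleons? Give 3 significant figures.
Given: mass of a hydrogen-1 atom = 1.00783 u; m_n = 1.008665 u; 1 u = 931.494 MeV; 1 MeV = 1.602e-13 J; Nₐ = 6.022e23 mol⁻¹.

With 15 protons and 15 neutrons (A = 30):
Total constituent mass: 15 × 1.00783 + 15 × 1.008665 = 30.247425 u
The mass defect is 30.247425 − 29.99875 = 0.248675 u.
Binding energy = Δm·c² = 0.248675 × 931.494 MeV/u = 231.639 MeV
Per nucleus in joules: 231.639 MeV × 1.602e-13 J/MeV = 3.7109e-11 J
Per mole: 3.7109e-11 J × 6.022e23 mol⁻¹ = 2.2347e+13 J/mol

2.23e+13 J/mol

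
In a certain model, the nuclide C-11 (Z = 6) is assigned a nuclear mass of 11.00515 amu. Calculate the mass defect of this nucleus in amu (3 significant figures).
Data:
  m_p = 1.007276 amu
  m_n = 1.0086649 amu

0.0818 amu

The nucleus contains 6 protons and 11 − 6 = 5 neutrons.
Total constituent mass: 6 × 1.007276 + 5 × 1.0086649 = 11.0869805 amu
Mass defect Δm = 11.0869805 − 11.00515 = 0.0818305 amu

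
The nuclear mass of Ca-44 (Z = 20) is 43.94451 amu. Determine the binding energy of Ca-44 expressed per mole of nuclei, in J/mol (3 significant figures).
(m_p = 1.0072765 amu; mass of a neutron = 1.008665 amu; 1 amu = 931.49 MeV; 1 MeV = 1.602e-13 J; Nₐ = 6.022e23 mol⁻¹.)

Total constituent mass: 20 × 1.0072765 + 24 × 1.008665 = 44.3534900 amu
Mass defect Δm = 44.3534900 − 43.94451 = 0.4089800 amu
Converting to energy: 0.4089800 amu × 931.49 MeV/amu = 380.961 MeV
Per nucleus in joules: 380.961 MeV × 1.602e-13 J/MeV = 6.1030e-11 J
Per mole: 6.1030e-11 J × 6.022e23 mol⁻¹ = 3.6752e+13 J/mol

3.68e+13 J/mol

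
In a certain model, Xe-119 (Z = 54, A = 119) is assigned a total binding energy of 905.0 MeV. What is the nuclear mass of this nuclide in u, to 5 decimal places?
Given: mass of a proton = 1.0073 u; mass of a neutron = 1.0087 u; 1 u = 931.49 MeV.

Mass defect = 905.0 MeV / (931.49 MeV/u) = 0.9715617 u
Constituent mass = 54(1.0073) + 65(1.0087) = 119.9597 u
Nuclear mass = 119.9597 − 0.9715617 = 118.9881383 u ≈ 118.98814 u (to 5 decimal places)

118.98814 u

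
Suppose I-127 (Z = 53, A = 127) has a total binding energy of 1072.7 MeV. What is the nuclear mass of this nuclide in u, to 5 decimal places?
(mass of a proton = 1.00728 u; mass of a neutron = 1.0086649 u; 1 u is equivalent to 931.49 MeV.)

Mass defect = 1072.7 MeV / (931.49 MeV/u) = 1.1515958 u
Constituent mass = 53(1.00728) + 74(1.0086649) = 128.0270426 u
Nuclear mass = 128.0270426 − 1.1515958 = 126.8754468 u ≈ 126.87545 u (to 5 decimal places)

126.87545 u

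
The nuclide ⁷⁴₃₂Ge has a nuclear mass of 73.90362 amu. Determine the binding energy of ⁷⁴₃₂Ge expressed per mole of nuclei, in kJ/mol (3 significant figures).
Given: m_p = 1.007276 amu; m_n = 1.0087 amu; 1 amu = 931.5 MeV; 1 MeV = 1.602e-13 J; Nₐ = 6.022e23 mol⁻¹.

6.24e+10 kJ/mol

With 32 protons and 42 neutrons (A = 74):
Mass of separated nucleons = 32(1.007276) + 42(1.0087) = 32.232832 + 42.3654 = 74.598232 amu
Mass defect Δm = 74.598232 − 73.90362 = 0.694612 amu
Converting to energy: 0.694612 amu × 931.5 MeV/amu = 647.031 MeV
Per nucleus in joules: 647.031 MeV × 1.602e-13 J/MeV = 1.0365e-10 J
Per mole: 1.0365e-10 J × 6.022e23 mol⁻¹ = 6.2418e+13 J/mol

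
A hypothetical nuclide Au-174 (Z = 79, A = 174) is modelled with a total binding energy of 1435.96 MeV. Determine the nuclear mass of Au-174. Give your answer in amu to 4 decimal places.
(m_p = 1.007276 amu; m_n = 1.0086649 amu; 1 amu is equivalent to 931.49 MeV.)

173.8564 amu

Mass defect = 1435.96 MeV / (931.49 MeV/amu) = 1.541573 amu
Constituent mass = 79(1.007276) + 95(1.0086649) = 175.3979695 amu
Nuclear mass = 175.3979695 − 1.541573 = 173.8563965 amu ≈ 173.8564 amu (to 4 decimal places)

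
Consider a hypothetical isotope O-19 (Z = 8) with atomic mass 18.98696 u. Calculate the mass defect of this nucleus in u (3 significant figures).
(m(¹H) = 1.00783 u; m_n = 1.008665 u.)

0.171 u

The nucleus contains 8 protons and 19 − 8 = 11 neutrons.
Mass of separated nucleons = 8(1.00783) + 11(1.008665) = 8.06264 + 11.095315 = 19.157955 u
The mass defect is 19.157955 − 18.98696 = 0.170995 u.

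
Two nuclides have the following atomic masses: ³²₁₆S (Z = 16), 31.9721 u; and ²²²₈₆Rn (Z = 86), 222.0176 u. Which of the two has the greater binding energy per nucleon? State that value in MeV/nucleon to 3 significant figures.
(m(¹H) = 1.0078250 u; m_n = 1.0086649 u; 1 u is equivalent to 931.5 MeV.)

³²₁₆S; 8.49 MeV/nucleon

³²₁₆S: Σm = 16(1.0078250) + 16(1.0086649) = 32.2638384 u; Δm = 0.2917384 u; E_B = 271.75 MeV; E_B/A = 8.492 MeV
²²²₈₆Rn: Σm = 86(1.0078250) + 136(1.0086649) = 223.8513764 u; Δm = 1.8337764 u; E_B = 1708.16 MeV; E_B/A = 7.694 MeV
³²₁₆S has the higher binding energy per nucleon, so it is the more tightly bound nucleus.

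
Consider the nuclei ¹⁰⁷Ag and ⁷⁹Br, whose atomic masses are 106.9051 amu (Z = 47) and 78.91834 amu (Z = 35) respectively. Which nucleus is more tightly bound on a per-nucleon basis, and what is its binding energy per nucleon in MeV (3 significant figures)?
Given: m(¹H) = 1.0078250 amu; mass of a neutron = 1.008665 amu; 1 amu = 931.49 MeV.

¹⁰⁷Ag: Σm = 47(1.0078250) + 60(1.008665) = 107.8876750 amu; Δm = 0.9825750 amu; E_B = 915.26 MeV; E_B/A = 8.554 MeV
⁷⁹Br: Σm = 35(1.0078250) + 44(1.008665) = 79.6551350 amu; Δm = 0.7367950 amu; E_B = 686.32 MeV; E_B/A = 8.688 MeV
⁷⁹Br has the higher binding energy per nucleon, so it is the more tightly bound nucleus.

⁷⁹Br; 8.69 MeV/nucleon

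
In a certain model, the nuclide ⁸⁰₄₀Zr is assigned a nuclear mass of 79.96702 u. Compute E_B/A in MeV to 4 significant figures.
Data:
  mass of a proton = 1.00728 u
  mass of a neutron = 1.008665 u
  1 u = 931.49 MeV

Σm = 40·m_p + 40·m_n = 40.29120 + 40.346600 = 80.637800 u
Δm = 80.637800 − 79.96702 = 0.670780 u
Binding energy = Δm·c² = 0.670780 × 931.49 MeV/u = 624.825 MeV
BE/A = 624.825 MeV / 80 = 7.810 MeV/nucleon

7.810 MeV/nucleon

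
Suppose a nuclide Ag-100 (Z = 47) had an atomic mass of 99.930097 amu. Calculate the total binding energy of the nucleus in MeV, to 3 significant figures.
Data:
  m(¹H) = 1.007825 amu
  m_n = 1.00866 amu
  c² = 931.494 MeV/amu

835 MeV

With 47 protons and 53 neutrons (A = 100):
Total constituent mass: 47 × 1.007825 + 53 × 1.00866 = 100.826755 amu
Mass defect Δm = 100.826755 − 99.930097 = 0.896658 amu
Binding energy = Δm·c² = 0.896658 × 931.494 MeV/amu = 835.232 MeV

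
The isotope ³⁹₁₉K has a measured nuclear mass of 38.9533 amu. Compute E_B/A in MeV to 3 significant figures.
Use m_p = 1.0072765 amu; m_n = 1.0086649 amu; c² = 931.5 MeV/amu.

The nucleus contains 19 protons and 39 − 19 = 20 neutrons.
Total constituent mass: 19 × 1.0072765 + 20 × 1.0086649 = 39.3115515 amu
Mass defect Δm = 39.3115515 − 38.9533 = 0.3582515 amu
Binding energy = Δm·c² = 0.3582515 × 931.5 MeV/amu = 333.711 MeV
BE/A = 333.711 MeV / 39 = 8.557 MeV/nucleon

8.56 MeV/nucleon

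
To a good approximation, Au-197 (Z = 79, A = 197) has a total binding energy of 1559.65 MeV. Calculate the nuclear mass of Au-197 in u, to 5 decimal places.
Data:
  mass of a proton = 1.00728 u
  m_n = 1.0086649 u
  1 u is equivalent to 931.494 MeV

196.92322 u

Mass defect = 1559.65 MeV / (931.494 MeV/u) = 1.67435324 u
Constituent mass = 79(1.00728) + 118(1.0086649) = 198.5975782 u
Nuclear mass = 198.5975782 − 1.67435324 = 196.92322496 u ≈ 196.92322 u (to 5 decimal places)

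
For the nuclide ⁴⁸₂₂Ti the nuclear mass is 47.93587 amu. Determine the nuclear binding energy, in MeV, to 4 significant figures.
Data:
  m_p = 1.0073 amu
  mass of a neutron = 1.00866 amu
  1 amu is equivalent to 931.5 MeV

419.1 MeV

With 22 protons and 26 neutrons (A = 48):
Σm = 22·m_p + 26·m_n = 22.1606 + 26.22516 = 48.38576 amu
Δm = 48.38576 − 47.93587 = 0.44989 amu
Binding energy = Δm·c² = 0.44989 × 931.5 MeV/amu = 419.073 MeV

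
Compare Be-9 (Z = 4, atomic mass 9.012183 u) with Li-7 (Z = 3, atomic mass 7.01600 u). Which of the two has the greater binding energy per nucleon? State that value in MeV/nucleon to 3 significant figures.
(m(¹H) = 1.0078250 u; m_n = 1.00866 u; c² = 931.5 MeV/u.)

Be-9: Σm = 4(1.0078250) + 5(1.00866) = 9.0746000 u; Δm = 0.0624170 u; E_B = 58.141 MeV; E_B/A = 6.460 MeV
Li-7: Σm = 3(1.0078250) + 4(1.00866) = 7.0581150 u; Δm = 0.0421150 u; E_B = 39.230 MeV; E_B/A = 5.604 MeV
Be-9 has the higher binding energy per nucleon, so it is the more tightly bound nucleus.

Be-9; 6.46 MeV/nucleon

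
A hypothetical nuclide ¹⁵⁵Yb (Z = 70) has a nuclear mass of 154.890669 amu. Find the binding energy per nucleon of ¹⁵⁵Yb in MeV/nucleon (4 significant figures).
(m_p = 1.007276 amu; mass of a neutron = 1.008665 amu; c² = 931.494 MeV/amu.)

Z = 70, so N = A − Z = 155 − 70 = 85.
Mass of separated nucleons = 70(1.007276) + 85(1.008665) = 70.509320 + 85.736525 = 156.245845 amu
Mass defect Δm = 156.245845 − 154.890669 = 1.355176 amu
E_B = 1.355176 × 931.494 = 1262.34 MeV
Dividing by A = 155 gives 8.144 MeV per nucleon.

8.144 MeV/nucleon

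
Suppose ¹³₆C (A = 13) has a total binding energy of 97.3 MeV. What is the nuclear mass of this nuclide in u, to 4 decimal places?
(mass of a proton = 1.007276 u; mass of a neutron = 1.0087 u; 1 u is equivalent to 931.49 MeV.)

13.0001 u

Mass defect = 97.3 MeV / (931.49 MeV/u) = 0.104456 u
Constituent mass = 6(1.007276) + 7(1.0087) = 13.104556 u
Nuclear mass = 13.104556 − 0.104456 = 13.000100 u ≈ 13.0001 u (to 4 decimal places)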